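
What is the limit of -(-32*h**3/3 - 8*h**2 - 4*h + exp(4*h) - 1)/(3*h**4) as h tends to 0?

Direct substitution gives 0/0.
Apply L'Hôpital: lim (-32*h^2 - 16*h + 4*e^(4*h) - 4)/(-12*h^3), still 0/0.
Apply L'Hôpital: lim (-64*h + 16*e^(4*h) - 16)/(-36*h^2), still 0/0.
Apply L'Hôpital: lim (64*e^(4*h) - 64)/(-72*h), still 0/0.
After 4 applications of L'Hôpital's rule the quotient is (256*e^(4*h))/(-72); substituting h = 0 gives -32/9.

-32/9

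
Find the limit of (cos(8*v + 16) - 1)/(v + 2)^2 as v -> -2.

-32

Direct substitution gives 0/0.
Apply L'Hôpital: lim (-8*sin(8*v + 16))/(2*v + 4), still 0/0.
After 2 applications of L'Hôpital's rule the quotient is (-64*cos(8*v + 16))/(2); substituting v = -2 gives -32.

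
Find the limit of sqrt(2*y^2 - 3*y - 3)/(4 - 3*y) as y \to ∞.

-√(2)/3

For large |y|, √(2*y^2 - 3*y - 3) ≈ √2·|y| and the denominator ≈ -3y.
Since y → +∞, |y| = y, giving √2/(-3) = -√(2)/3.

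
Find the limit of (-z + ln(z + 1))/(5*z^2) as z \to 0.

-1/10

Direct substitution gives 0/0.
Apply L'Hôpital: lim (-1 + 1/(z + 1))/(10*z), still 0/0.
After 2 applications of L'Hôpital's rule the quotient is (-1/(z + 1)^2)/(10); substituting z = 0 gives -1/10.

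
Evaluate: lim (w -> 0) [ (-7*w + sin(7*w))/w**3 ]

-343/6

Direct substitution gives 0/0.
Apply L'Hôpital: lim (7*cos(7*w) - 7)/(3*w^2), still 0/0.
Apply L'Hôpital: lim (-49*sin(7*w))/(6*w), still 0/0.
After 3 applications of L'Hôpital's rule the quotient is (-343*cos(7*w))/(6); substituting w = 0 gives -343/6.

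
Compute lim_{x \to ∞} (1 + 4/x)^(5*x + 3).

Let L be the limit and take ln: ln L = lim (5x + 3)·ln(1 + 4/x) = lim (5x + 3)·(4/x + O(1/x²)) = 20.
Hence L = e^(20).

e^(20)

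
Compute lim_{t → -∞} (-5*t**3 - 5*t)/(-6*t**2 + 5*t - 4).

-∞

The numerator has higher degree (3 > 2); the quotient behaves like (-5/(-6))·t^1 for large |t|.
As t → −∞ this diverges to -∞.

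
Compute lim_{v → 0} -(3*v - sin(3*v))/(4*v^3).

-9/8

Direct substitution gives 0/0.
Apply L'Hôpital: lim (3 - 3*cos(3*v))/(-12*v^2), still 0/0.
Apply L'Hôpital: lim (9*sin(3*v))/(-24*v), still 0/0.
After 3 applications of L'Hôpital's rule the quotient is (27*cos(3*v))/(-24); substituting v = 0 gives -9/8.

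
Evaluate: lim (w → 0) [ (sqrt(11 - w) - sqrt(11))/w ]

Substitution gives 0/0. Multiply numerator and denominator by the conjugate √(11 - w) + √11.
The numerator becomes (11 - w) − 11 = -w, so the expression simplifies to -1/(√(11 - w) + √11).
Letting w → 0 gives -1/(2√11) = -√(11)/22.

-√(11)/22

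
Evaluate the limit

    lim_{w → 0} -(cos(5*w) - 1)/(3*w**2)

25/6

Direct substitution gives 0/0.
Apply L'Hôpital: lim (-5*sin(5*w))/(-6*w), still 0/0.
After 2 applications of L'Hôpital's rule the quotient is (-25*cos(5*w))/(-6); substituting w = 0 gives 25/6.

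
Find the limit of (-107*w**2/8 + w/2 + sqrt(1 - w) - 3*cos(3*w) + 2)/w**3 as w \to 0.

Substitution gives 0/0 (the numerator vanishes to order 3).
Expand each term to order w^3: the coefficient of w^3 in -3·cos(3w) is 0 and in √(1 - w) is -1/16.
Lower-order terms cancel with the polynomial part, so the numerator is (-1/16)·w^3 + o(w^3), and the limit is (-1/16)/(1) = -1/16.

-1/16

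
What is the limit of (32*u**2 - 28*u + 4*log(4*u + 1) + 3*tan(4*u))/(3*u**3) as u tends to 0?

Substitution gives 0/0 (the numerator vanishes to order 3).
Expand each term to order u^3: the coefficient of u^3 in 4·ln(1 + 4u) is 256/3 and in 3·tan(4u) is 64.
Lower-order terms cancel with the polynomial part, so the numerator is (448/3)·u^3 + o(u^3), and the limit is (448/3)/(3) = 448/9.

448/9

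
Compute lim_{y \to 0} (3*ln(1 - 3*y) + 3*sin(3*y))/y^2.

-27/2

Substitution gives 0/0; apply L'Hôpital's rule 2 times.
After differentiating numerator and denominator 2 times the quotient is (-27*sin(3*y) - 27/(3*y - 1)^2)/(2); at y = 0 this is -27/2.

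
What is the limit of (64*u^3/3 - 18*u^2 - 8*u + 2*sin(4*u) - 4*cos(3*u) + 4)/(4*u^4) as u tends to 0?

Substitution gives 0/0; apply L'Hôpital's rule 4 times.
After differentiating numerator and denominator 4 times the quotient is (512*sin(4*u) - 324*cos(3*u))/(96); at u = 0 this is -27/8.

-27/8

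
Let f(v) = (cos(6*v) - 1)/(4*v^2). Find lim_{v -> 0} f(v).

-9/2

Direct substitution gives 0/0.
Apply L'Hôpital: lim (-6*sin(6*v))/(8*v), still 0/0.
After 2 applications of L'Hôpital's rule the quotient is (-36*cos(6*v))/(8); substituting v = 0 gives -9/2.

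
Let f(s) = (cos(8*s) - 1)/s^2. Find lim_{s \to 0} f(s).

Direct substitution gives 0/0.
Apply L'Hôpital: lim (-8*sin(8*s))/(2*s), still 0/0.
After 2 applications of L'Hôpital's rule the quotient is (-64*cos(8*s))/(2); substituting s = 0 gives -32.

-32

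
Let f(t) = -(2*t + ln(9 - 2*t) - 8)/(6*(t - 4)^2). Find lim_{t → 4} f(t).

Direct substitution gives 0/0.
Apply L'Hôpital: lim (2 - 2/(9 - 2*t))/(48 - 12*t), still 0/0.
After 2 applications of L'Hôpital's rule the quotient is (-4/(9 - 2*t)^2)/(-12); substituting t = 4 gives 1/3.

1/3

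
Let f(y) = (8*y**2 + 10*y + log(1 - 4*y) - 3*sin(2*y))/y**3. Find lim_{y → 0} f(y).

-52/3

Substitution gives 0/0 (the numerator vanishes to order 3).
Expand each term to order y^3: the coefficient of y^3 in -3·sin(2y) is 4 and in ln(1 - 4y) is -64/3.
Lower-order terms cancel with the polynomial part, so the numerator is (-52/3)·y^3 + o(y^3), and the limit is (-52/3)/(1) = -52/3.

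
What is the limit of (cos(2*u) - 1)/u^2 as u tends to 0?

Direct substitution gives 0/0.
Apply L'Hôpital: lim (-2*sin(2*u))/(2*u), still 0/0.
After 2 applications of L'Hôpital's rule the quotient is (-4*cos(2*u))/(2); substituting u = 0 gives -2.

-2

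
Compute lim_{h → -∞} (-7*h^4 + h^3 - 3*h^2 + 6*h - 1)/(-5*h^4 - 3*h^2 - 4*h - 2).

7/5

Numerator and denominator both have degree 4.
Dividing every term by h^4, all lower-order terms vanish and the limit is the ratio of leading coefficients, -7/(-5) = 7/5.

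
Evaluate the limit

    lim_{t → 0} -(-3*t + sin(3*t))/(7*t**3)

Direct substitution gives 0/0.
Apply L'Hôpital: lim (3*cos(3*t) - 3)/(-21*t^2), still 0/0.
Apply L'Hôpital: lim (-9*sin(3*t))/(-42*t), still 0/0.
After 3 applications of L'Hôpital's rule the quotient is (-27*cos(3*t))/(-42); substituting t = 0 gives 9/14.

9/14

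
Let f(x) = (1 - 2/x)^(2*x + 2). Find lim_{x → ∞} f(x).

e^(-4)

Write it as [(1 - 2/x)^x]^(2) · (1 - 2/x)^(2). The bracketed term tends to e^(-2) and the second factor to 1, so the limit is e^(-4).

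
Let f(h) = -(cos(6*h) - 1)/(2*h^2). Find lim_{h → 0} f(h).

9

Direct substitution gives 0/0.
Apply L'Hôpital: lim (-6*sin(6*h))/(-4*h), still 0/0.
After 2 applications of L'Hôpital's rule the quotient is (-36*cos(6*h))/(-4); substituting h = 0 gives 9.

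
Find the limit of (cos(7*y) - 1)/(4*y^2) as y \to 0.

-49/8

Direct substitution gives 0/0.
Apply L'Hôpital: lim (-7*sin(7*y))/(8*y), still 0/0.
After 2 applications of L'Hôpital's rule the quotient is (-49*cos(7*y))/(8); substituting y = 0 gives -49/8.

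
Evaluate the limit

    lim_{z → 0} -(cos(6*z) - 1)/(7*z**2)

Direct substitution gives 0/0.
Apply L'Hôpital: lim (-6*sin(6*z))/(-14*z), still 0/0.
After 2 applications of L'Hôpital's rule the quotient is (-36*cos(6*z))/(-14); substituting z = 0 gives 18/7.

18/7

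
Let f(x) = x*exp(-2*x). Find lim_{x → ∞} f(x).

0

Write as x^1/e^{2x}, an ∞/∞ form.
Exponential growth dominates any polynomial, so repeated L'Hôpital (or the standard result) gives 0.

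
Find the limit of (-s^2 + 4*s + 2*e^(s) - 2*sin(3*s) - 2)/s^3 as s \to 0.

28/3

Substitution gives 0/0 (the numerator vanishes to order 3).
Expand each term to order s^3: the coefficient of s^3 in 2·e^(s) is 1/3 and in -2·sin(3s) is 9.
Lower-order terms cancel with the polynomial part, so the numerator is (28/3)·s^3 + o(s^3), and the limit is (28/3)/(1) = 28/3.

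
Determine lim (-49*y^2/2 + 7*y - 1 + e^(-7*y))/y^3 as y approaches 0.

Direct substitution gives 0/0.
Apply L'Hôpital: lim (-49*y + 7 - 7*e^(-7*y))/(3*y^2), still 0/0.
Apply L'Hôpital: lim (-49 + 49*e^(-7*y))/(6*y), still 0/0.
After 3 applications of L'Hôpital's rule the quotient is (-343*e^(-7*y))/(6); substituting y = 0 gives -343/6.

-343/6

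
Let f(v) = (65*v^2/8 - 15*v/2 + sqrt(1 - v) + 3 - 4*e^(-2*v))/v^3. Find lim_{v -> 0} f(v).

Substitution gives 0/0 (the numerator vanishes to order 3).
Expand each term to order v^3: the coefficient of v^3 in √(1 - v) is -1/16 and in -4·e^(-2v) is 16/3.
Lower-order terms cancel with the polynomial part, so the numerator is (253/48)·v^3 + o(v^3), and the limit is (253/48)/(1) = 253/48.

253/48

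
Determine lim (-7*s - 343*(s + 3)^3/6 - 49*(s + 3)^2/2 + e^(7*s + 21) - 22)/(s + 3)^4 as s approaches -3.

Direct substitution gives 0/0.
Apply L'Hôpital: lim (-49*s - 343*(s + 3)^2/2 + 7*e^(7*s + 21) - 154)/(4*(s + 3)^3), still 0/0.
Apply L'Hôpital: lim (-343*s + 49*e^(7*s + 21) - 1078)/(12*(s + 3)^2), still 0/0.
Apply L'Hôpital: lim (343*e^(7*s + 21) - 343)/(24*s + 72), still 0/0.
After 4 applications of L'Hôpital's rule the quotient is (2401*e^(7*s + 21))/(24); substituting s = -3 gives 2401/24.

2401/24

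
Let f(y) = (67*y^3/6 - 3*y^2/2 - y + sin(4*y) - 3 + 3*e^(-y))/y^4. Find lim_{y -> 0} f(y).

1/8

Substitution gives 0/0; apply L'Hôpital's rule 4 times.
After differentiating numerator and denominator 4 times the quotient is (256*sin(4*y) + 3*e^(-y))/(24); at y = 0 this is 1/8.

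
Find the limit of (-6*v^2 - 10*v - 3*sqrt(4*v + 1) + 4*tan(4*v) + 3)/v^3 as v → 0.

220/3

Substitution gives 0/0; apply L'Hôpital's rule 3 times.
After differentiating numerator and denominator 3 times the quotient is (1536*tan(4*v)^2/cos(4*v)^2 + 512/cos(4*v)^2 - 72/(4*v + 1)^(5/2))/(6); at v = 0 this is 220/3.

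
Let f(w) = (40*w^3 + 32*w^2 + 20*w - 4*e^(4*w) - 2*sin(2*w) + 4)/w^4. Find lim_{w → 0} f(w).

-128/3

Substitution gives 0/0; apply L'Hôpital's rule 4 times.
After differentiating numerator and denominator 4 times the quotient is (-1024*e^(4*w) - 32*sin(2*w))/(24); at w = 0 this is -128/3.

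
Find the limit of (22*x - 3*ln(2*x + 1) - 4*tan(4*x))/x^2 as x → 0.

6

Substitution gives 0/0; apply L'Hôpital's rule 2 times.
After differentiating numerator and denominator 2 times the quotient is (-128*tan(4*x)/cos(4*x)^2 + 12/(2*x + 1)^2)/(2); at x = 0 this is 6.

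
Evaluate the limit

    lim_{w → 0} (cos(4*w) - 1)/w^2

-8

Direct substitution gives 0/0.
Apply L'Hôpital: lim (-4*sin(4*w))/(2*w), still 0/0.
After 2 applications of L'Hôpital's rule the quotient is (-16*cos(4*w))/(2); substituting w = 0 gives -8.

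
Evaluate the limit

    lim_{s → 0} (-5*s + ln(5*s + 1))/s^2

Direct substitution gives 0/0.
Apply L'Hôpital: lim (-5 + 5/(5*s + 1))/(2*s), still 0/0.
After 2 applications of L'Hôpital's rule the quotient is (-25/(5*s + 1)^2)/(2); substituting s = 0 gives -25/2.

-25/2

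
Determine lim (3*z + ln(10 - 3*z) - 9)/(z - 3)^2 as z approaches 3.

-9/2

Direct substitution gives 0/0.
Apply L'Hôpital: lim (3 - 3/(10 - 3*z))/(2*z - 6), still 0/0.
After 2 applications of L'Hôpital's rule the quotient is (-9/(10 - 3*z)^2)/(2); substituting z = 3 gives -9/2.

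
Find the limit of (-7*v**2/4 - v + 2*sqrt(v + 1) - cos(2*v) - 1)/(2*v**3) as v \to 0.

1/16

Substitution gives 0/0 (the numerator vanishes to order 3).
Expand each term to order v^3: the coefficient of v^3 in −cos(2v) is 0 and in 2·√(1 + v) is 1/8.
Lower-order terms cancel with the polynomial part, so the numerator is (1/8)·v^3 + o(v^3), and the limit is (1/8)/(2) = 1/16.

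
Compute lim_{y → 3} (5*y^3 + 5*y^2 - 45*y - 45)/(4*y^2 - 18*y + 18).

At y = 3 both the top and bottom vanish — a removable singularity. Factoring out (y - 3) from each leaves (5*y^2 + 20*y + 15)/(4*y - 6), which at y = 3 equals 20.

20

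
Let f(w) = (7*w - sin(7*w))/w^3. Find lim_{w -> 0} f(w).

343/6

Direct substitution gives 0/0.
Apply L'Hôpital: lim (7 - 7*cos(7*w))/(3*w^2), still 0/0.
Apply L'Hôpital: lim (49*sin(7*w))/(6*w), still 0/0.
After 3 applications of L'Hôpital's rule the quotient is (343*cos(7*w))/(6); substituting w = 0 gives 343/6.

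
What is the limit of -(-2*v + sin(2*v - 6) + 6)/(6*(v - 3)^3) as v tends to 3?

Direct substitution gives 0/0.
Apply L'Hôpital: lim (2*cos(2*v - 6) - 2)/(-18*(v - 3)^2), still 0/0.
Apply L'Hôpital: lim (-4*sin(2*v - 6))/(108 - 36*v), still 0/0.
After 3 applications of L'Hôpital's rule the quotient is (-8*cos(2*v - 6))/(-36); substituting v = 3 gives 2/9.

2/9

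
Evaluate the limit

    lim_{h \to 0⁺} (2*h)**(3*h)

1

Base → 0⁺ and exponent → 0⁺: a 0^0 form.
Take logs: 3h·ln(2h). This is 0·(−∞); rewriting as ln(2h)/(1/(3h)) and applying L'Hôpital gives 0.
Hence the limit is e^0 = 1.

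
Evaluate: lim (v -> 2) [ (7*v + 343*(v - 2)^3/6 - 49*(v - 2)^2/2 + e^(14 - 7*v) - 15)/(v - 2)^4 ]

Direct substitution gives 0/0.
Apply L'Hôpital: lim (-49*v + 343*(v - 2)^2/2 - 7*e^(14 - 7*v) + 105)/(4*(v - 2)^3), still 0/0.
Apply L'Hôpital: lim (343*v + 49*e^(14 - 7*v) - 735)/(12*(v - 2)^2), still 0/0.
Apply L'Hôpital: lim (343 - 343*e^(14 - 7*v))/(24*v - 48), still 0/0.
After 4 applications of L'Hôpital's rule the quotient is (2401*e^(14 - 7*v))/(24); substituting v = 2 gives 2401/24.

2401/24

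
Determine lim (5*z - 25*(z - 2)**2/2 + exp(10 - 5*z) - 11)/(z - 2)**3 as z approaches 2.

Direct substitution gives 0/0.
Apply L'Hôpital: lim (-25*z - 5*e^(10 - 5*z) + 55)/(3*(z - 2)^2), still 0/0.
Apply L'Hôpital: lim (25*e^(10 - 5*z) - 25)/(6*z - 12), still 0/0.
After 3 applications of L'Hôpital's rule the quotient is (-125*e^(10 - 5*z))/(6); substituting z = 2 gives -125/6.

-125/6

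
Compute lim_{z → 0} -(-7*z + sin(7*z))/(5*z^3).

Direct substitution gives 0/0.
Apply L'Hôpital: lim (7*cos(7*z) - 7)/(-15*z^2), still 0/0.
Apply L'Hôpital: lim (-49*sin(7*z))/(-30*z), still 0/0.
After 3 applications of L'Hôpital's rule the quotient is (-343*cos(7*z))/(-30); substituting z = 0 gives 343/30.

343/30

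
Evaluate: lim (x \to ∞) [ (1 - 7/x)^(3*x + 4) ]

e^(-21)

The base → 1 and the exponent → ∞: a 1^∞ form.
Take logarithms: (3x + 4)·ln(1 - 7/x). Since ln(1+u) ~ u for small u, this behaves like (3x)·(-7/x) → -21.
So the limit is e^(-21).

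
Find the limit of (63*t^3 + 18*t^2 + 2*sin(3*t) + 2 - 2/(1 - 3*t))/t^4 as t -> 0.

Substitution gives 0/0 (the numerator vanishes to order 4).
Expand each term to order t^4: the coefficient of t^4 in -2·1/(1 - 3t) is -162 and in 2·sin(3t) is 0.
Lower-order terms cancel with the polynomial part, so the numerator is (-162)·t^4 + o(t^4), and the limit is (-162)/(1) = -162.

-162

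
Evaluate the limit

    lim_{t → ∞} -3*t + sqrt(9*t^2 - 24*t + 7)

This has the form ∞ − ∞. Multiply and divide by the conjugate √(9*t^2 - 24*t + 7) + 3t.
That gives (-24t + 7) / (√(9*t^2 - 24*t + 7) + 3t).
Divide numerator and denominator by t: the limit is -24/(2·3) = -4.

-4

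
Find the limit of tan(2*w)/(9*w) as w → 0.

Substitution gives 0/0.
Since tan(u)/u → 1 as u → 0, tan(2w)/(2w) → 1 and the limit is 2/9.

2/9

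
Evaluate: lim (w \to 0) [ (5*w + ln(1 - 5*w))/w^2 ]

-25/2

Direct substitution gives 0/0.
Apply L'Hôpital: lim (5 - 5/(1 - 5*w))/(2*w), still 0/0.
After 2 applications of L'Hôpital's rule the quotient is (-25/(1 - 5*w)^2)/(2); substituting w = 0 gives -25/2.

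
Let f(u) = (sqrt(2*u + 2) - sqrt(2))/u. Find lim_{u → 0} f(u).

Substitution gives 0/0. Multiply numerator and denominator by the conjugate √(2 + 2u) + √2.
The numerator becomes (2 + 2u) − 2 = 2u, so the expression simplifies to 2/(√(2 + 2u) + √2).
Letting u → 0 gives 2/(2√2) = √(2)/2.

√(2)/2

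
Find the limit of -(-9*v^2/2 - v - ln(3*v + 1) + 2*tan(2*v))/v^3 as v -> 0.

Substitution gives 0/0 (the numerator vanishes to order 3).
Expand each term to order v^3: the coefficient of v^3 in −ln(1 + 3v) is -9 and in 2·tan(2v) is 16/3.
Lower-order terms cancel with the polynomial part, so the numerator is (-11/3)·v^3 + o(v^3), and the limit is (-11/3)/(-1) = 11/3.

11/3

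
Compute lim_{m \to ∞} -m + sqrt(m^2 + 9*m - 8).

This has the form ∞ − ∞. Multiply and divide by the conjugate √(m^2 + 9*m - 8) + m.
That gives (9m - 8) / (√(m^2 + 9*m - 8) + m).
Divide numerator and denominator by m: the limit is 9/(2·1) = 9/2.

9/2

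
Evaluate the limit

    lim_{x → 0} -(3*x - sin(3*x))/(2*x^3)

Direct substitution gives 0/0.
Apply L'Hôpital: lim (3 - 3*cos(3*x))/(-6*x^2), still 0/0.
Apply L'Hôpital: lim (9*sin(3*x))/(-12*x), still 0/0.
After 3 applications of L'Hôpital's rule the quotient is (27*cos(3*x))/(-12); substituting x = 0 gives -9/4.

-9/4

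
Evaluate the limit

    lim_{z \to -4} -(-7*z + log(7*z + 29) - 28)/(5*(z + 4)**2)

49/10

Direct substitution gives 0/0.
Apply L'Hôpital: lim (-7 + 7/(7*z + 29))/(-10*z - 40), still 0/0.
After 2 applications of L'Hôpital's rule the quotient is (-49/(7*z + 29)^2)/(-10); substituting z = -4 gives 49/10.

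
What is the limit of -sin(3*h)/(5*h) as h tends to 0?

Substitution gives 0/0.
Write it as (3/(-5))·sin(3h)/(3h); since sin(u)/u → 1, the limit is -3/5.

-3/5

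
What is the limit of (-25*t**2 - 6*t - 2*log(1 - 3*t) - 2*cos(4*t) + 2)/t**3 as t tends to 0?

Substitution gives 0/0 (the numerator vanishes to order 3).
Expand each term to order t^3: the coefficient of t^3 in -2·cos(4t) is 0 and in -2·ln(1 - 3t) is 18.
Lower-order terms cancel with the polynomial part, so the numerator is (18)·t^3 + o(t^3), and the limit is (18)/(1) = 18.

18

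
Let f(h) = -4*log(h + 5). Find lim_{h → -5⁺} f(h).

As h → -5⁺, h + 5 → 0⁺ and ln(h + 5) → −∞.
Multiplying by -4 gives ∞.

∞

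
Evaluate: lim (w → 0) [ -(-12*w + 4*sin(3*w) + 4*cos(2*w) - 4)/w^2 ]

8

Substitution gives 0/0 (the numerator vanishes to order 2).
Expand each term to order w^2: the coefficient of w^2 in 4·sin(3w) is 0 and in 4·cos(2w) is -8.
Lower-order terms cancel with the polynomial part, so the numerator is (-8)·w^2 + o(w^2), and the limit is (-8)/(-1) = 8.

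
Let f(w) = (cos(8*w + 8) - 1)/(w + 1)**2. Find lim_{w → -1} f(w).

-32

Direct substitution gives 0/0.
Apply L'Hôpital: lim (-8*sin(8*w + 8))/(2*w + 2), still 0/0.
After 2 applications of L'Hôpital's rule the quotient is (-64*cos(8*w + 8))/(2); substituting w = -1 gives -32.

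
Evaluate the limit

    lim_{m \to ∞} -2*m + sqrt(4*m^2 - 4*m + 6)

-1

This has the form ∞ − ∞. Multiply and divide by the conjugate √(4*m^2 - 4*m + 6) + 2m.
That gives (-4m + 6) / (√(4*m^2 - 4*m + 6) + 2m).
Divide numerator and denominator by m: the limit is -4/(2·2) = -1.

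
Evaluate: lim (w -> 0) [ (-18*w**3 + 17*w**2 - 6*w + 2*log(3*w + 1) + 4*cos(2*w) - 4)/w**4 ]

Substitution gives 0/0; apply L'Hôpital's rule 4 times.
After differentiating numerator and denominator 4 times the quotient is (64*cos(2*w) - 972/(3*w + 1)^4)/(24); at w = 0 this is -227/6.

-227/6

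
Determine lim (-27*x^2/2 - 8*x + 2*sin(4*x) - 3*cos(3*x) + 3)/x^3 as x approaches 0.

Substitution gives 0/0; apply L'Hôpital's rule 3 times.
After differentiating numerator and denominator 3 times the quotient is (-81*sin(3*x) - 128*cos(4*x))/(6); at x = 0 this is -64/3.

-64/3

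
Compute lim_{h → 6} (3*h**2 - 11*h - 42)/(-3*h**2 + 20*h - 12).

-25/16

At h = 6 both the top and bottom vanish — a removable singularity. Factoring out (h - 6) from each leaves (3*h + 7)/(2 - 3*h), which at h = 6 equals -25/16.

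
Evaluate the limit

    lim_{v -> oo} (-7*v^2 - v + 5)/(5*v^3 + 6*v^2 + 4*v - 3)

The denominator has degree 3 and the numerator degree 2. Dividing numerator and denominator by v^3 sends every term to 0 except the leading denominator term, so the limit is 0.

0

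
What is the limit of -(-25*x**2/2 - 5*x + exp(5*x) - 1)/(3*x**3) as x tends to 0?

-125/18

Direct substitution gives 0/0.
Apply L'Hôpital: lim (-25*x + 5*e^(5*x) - 5)/(-9*x^2), still 0/0.
Apply L'Hôpital: lim (25*e^(5*x) - 25)/(-18*x), still 0/0.
After 3 applications of L'Hôpital's rule the quotient is (125*e^(5*x))/(-18); substituting x = 0 gives -125/18.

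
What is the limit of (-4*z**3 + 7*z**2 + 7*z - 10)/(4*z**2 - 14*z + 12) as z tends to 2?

-13/2

Direct substitution gives 0/0, so factor. Both numerator and denominator have (z - 2) as a factor.
After cancelling, the expression reduces to (-4*z^2 - z + 5)/(4*z - 6).
Substituting z = 2 gives -13/2.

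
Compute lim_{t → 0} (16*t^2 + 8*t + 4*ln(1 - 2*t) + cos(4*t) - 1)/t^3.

Substitution gives 0/0 (the numerator vanishes to order 3).
Expand each term to order t^3: the coefficient of t^3 in cos(4t) is 0 and in 4·ln(1 - 2t) is -32/3.
Lower-order terms cancel with the polynomial part, so the numerator is (-32/3)·t^3 + o(t^3), and the limit is (-32/3)/(1) = -32/3.

-32/3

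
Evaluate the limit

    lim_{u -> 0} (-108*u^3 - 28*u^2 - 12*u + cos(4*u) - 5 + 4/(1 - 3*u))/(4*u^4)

Substitution gives 0/0; apply L'Hôpital's rule 4 times.
After differentiating numerator and denominator 4 times the quotient is (256*cos(4*u) - 7776/(3*u - 1)^5)/(96); at u = 0 this is 251/3.

251/3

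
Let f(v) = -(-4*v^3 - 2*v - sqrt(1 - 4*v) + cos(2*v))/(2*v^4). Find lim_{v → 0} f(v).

Substitution gives 0/0; apply L'Hôpital's rule 4 times.
After differentiating numerator and denominator 4 times the quotient is (16*cos(2*v) + 240/(1 - 4*v)^(7/2))/(-48); at v = 0 this is -16/3.

-16/3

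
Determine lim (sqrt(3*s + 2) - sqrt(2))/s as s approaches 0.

3*√(2)/4

A 0/0 form; rationalise with √(2 + 3s) + √2. This collapses the numerator to 3s, leaving 3/(√(2 + 3s) + √2) → 3/(2√2) = 3*√(2)/4.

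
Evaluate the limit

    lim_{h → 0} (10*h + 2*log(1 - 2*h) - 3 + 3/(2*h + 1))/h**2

8

Substitution gives 0/0 (the numerator vanishes to order 2).
Expand each term to order h^2: the coefficient of h^2 in 3·1/(1 + 2h) is 12 and in 2·ln(1 - 2h) is -4.
Lower-order terms cancel with the polynomial part, so the numerator is (8)·h^2 + o(h^2), and the limit is (8)/(1) = 8.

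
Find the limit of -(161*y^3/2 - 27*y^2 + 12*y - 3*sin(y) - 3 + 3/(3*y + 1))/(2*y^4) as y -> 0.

-243/2

Substitution gives 0/0 (the numerator vanishes to order 4).
Expand each term to order y^4: the coefficient of y^4 in -3·sin(y) is 0 and in 3·1/(1 + 3y) is 243.
Lower-order terms cancel with the polynomial part, so the numerator is (243)·y^4 + o(y^4), and the limit is (243)/(-2) = -243/2.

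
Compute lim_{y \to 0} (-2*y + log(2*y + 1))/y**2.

Direct substitution gives 0/0.
Apply L'Hôpital: lim (-2 + 2/(2*y + 1))/(2*y), still 0/0.
After 2 applications of L'Hôpital's rule the quotient is (-4/(2*y + 1)^2)/(2); substituting y = 0 gives -2.

-2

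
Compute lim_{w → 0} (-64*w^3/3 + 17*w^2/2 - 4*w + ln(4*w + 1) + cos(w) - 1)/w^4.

Substitution gives 0/0; apply L'Hôpital's rule 4 times.
After differentiating numerator and denominator 4 times the quotient is (cos(w) - 1536/(4*w + 1)^4)/(24); at w = 0 this is -1535/24.

-1535/24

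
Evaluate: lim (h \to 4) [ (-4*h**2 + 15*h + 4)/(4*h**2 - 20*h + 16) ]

Since h = 4 makes numerator and denominator zero, (h - 4) divides both.
Cancelling it gives (-4*h - 1)/(4*h - 4); now plug in h = 4 to get -17/12.

-17/12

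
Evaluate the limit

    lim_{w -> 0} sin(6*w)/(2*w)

3

Substitution gives 0/0.
Write it as (6/2)·sin(6w)/(6w); since sin(u)/u → 1, the limit is 3.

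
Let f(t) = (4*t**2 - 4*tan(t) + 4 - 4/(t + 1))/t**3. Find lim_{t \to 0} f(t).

Substitution gives 0/0 (the numerator vanishes to order 3).
Expand each term to order t^3: the coefficient of t^3 in -4·tan(t) is -4/3 and in -4·1/(1 + t) is 4.
Lower-order terms cancel with the polynomial part, so the numerator is (8/3)·t^3 + o(t^3), and the limit is (8/3)/(1) = 8/3.

8/3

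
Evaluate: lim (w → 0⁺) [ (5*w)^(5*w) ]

Base → 0⁺ and exponent → 0⁺: a 0^0 form.
Take logs: 5w·ln(5w). This is 0·(−∞); rewriting as ln(5w)/(1/(5w)) and applying L'Hôpital gives 0.
Hence the limit is e^0 = 1.

1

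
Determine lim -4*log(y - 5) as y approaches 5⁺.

As y → 5⁺, y - 5 → 0⁺ and ln(y - 5) → −∞.
Multiplying by -4 gives ∞.

∞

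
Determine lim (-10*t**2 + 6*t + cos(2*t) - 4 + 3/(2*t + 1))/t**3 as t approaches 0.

Substitution gives 0/0 (the numerator vanishes to order 3).
Expand each term to order t^3: the coefficient of t^3 in cos(2t) is 0 and in 3·1/(1 + 2t) is -24.
Lower-order terms cancel with the polynomial part, so the numerator is (-24)·t^3 + o(t^3), and the limit is (-24)/(1) = -24.

-24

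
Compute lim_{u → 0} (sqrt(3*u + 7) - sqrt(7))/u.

A 0/0 form; rationalise with √(7 + 3u) + √7. This collapses the numerator to 3u, leaving 3/(√(7 + 3u) + √7) → 3/(2√7) = 3*√(7)/14.

3*√(7)/14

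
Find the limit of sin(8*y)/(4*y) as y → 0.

2

Substitution gives 0/0.
Write it as (8/4)·sin(8y)/(8y); since sin(u)/u → 1, the limit is 2.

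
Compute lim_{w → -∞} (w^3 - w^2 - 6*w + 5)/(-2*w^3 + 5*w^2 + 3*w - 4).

Numerator and denominator both have degree 3.
Dividing every term by w^3, all lower-order terms vanish and the limit is the ratio of leading coefficients, 1/(-2) = -1/2.

-1/2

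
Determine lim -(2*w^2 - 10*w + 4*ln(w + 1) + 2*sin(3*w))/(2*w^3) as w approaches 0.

23/6

Substitution gives 0/0; apply L'Hôpital's rule 3 times.
After differentiating numerator and denominator 3 times the quotient is (-54*cos(3*w) + 8/(w + 1)^3)/(-12); at w = 0 this is 23/6.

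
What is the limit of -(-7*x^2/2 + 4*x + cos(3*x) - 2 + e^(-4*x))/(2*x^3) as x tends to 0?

16/3

Substitution gives 0/0 (the numerator vanishes to order 3).
Expand each term to order x^3: the coefficient of x^3 in e^(-4x) is -32/3 and in cos(3x) is 0.
Lower-order terms cancel with the polynomial part, so the numerator is (-32/3)·x^3 + o(x^3), and the limit is (-32/3)/(-2) = 16/3.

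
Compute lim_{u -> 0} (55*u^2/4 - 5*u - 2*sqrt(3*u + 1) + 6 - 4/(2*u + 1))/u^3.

229/8

Substitution gives 0/0 (the numerator vanishes to order 3).
Expand each term to order u^3: the coefficient of u^3 in -4·1/(1 + 2u) is 32 and in -2·√(1 + 3u) is -27/8.
Lower-order terms cancel with the polynomial part, so the numerator is (229/8)·u^3 + o(u^3), and the limit is (229/8)/(1) = 229/8.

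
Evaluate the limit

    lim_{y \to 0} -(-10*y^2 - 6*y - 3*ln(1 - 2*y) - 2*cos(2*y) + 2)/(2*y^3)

-4

Substitution gives 0/0; apply L'Hôpital's rule 3 times.
After differentiating numerator and denominator 3 times the quotient is (-16*sin(2*y) - 48/(2*y - 1)^3)/(-12); at y = 0 this is -4.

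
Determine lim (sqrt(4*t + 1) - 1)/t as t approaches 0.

Substitution gives 0/0. Multiply numerator and denominator by the conjugate √(1 + 4t) + √1.
The numerator becomes (1 + 4t) − 1 = 4t, so the expression simplifies to 4/(√(1 + 4t) + √1).
Letting t → 0 gives 4/(2√1) = 2.

2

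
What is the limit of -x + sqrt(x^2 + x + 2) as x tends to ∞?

An ∞ − ∞ form. Rationalising with the conjugate, the difference becomes (x + 2) / (√(x^2 + x + 2) + x).
For large x the denominator behaves like 2·x, so the quotient tends to 1/2 = 1/2.

1/2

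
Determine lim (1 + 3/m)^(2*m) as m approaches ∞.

Let L be the limit and take ln: ln L = lim (2m)·ln(1 + 3/m) = lim (2m)·(3/m + O(1/m²)) = 6.
Hence L = e^(6).

e^(6)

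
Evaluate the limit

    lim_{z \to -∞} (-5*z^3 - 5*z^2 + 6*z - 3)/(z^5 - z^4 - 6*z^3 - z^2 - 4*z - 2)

0

The denominator has degree 5 and the numerator degree 3. Dividing numerator and denominator by z^5 sends every term to 0 except the leading denominator term, so the limit is 0.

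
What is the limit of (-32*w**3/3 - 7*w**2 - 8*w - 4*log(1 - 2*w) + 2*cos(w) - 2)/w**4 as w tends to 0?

193/12

Substitution gives 0/0 (the numerator vanishes to order 4).
Expand each term to order w^4: the coefficient of w^4 in 2·cos(w) is 1/12 and in -4·ln(1 - 2w) is 16.
Lower-order terms cancel with the polynomial part, so the numerator is (193/12)·w^4 + o(w^4), and the limit is (193/12)/(1) = 193/12.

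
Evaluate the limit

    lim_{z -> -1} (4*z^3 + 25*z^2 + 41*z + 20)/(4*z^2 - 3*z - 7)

-3/11

Direct substitution gives 0/0, so factor. Both numerator and denominator have (z + 1) as a factor.
After cancelling, the expression reduces to (4*z^2 + 21*z + 20)/(4*z - 7).
Substituting z = -1 gives -3/11.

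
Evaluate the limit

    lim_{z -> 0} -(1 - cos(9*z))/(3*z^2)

Substitution gives 0/0.
Use (1 − cos u)/u² → 1/2 with u = 9z: the limit is 9²/(2·(-3)) = -27/2.

-27/2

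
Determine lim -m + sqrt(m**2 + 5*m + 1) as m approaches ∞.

5/2

An ∞ − ∞ form. Rationalising with the conjugate, the difference becomes (5m + 1) / (√(m^2 + 5*m + 1) + m).
For large m the denominator behaves like 2·m, so the quotient tends to 5/2 = 5/2.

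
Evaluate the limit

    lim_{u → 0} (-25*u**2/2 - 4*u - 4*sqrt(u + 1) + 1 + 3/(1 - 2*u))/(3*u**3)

Substitution gives 0/0 (the numerator vanishes to order 3).
Expand each term to order u^3: the coefficient of u^3 in -4·√(1 + u) is -1/4 and in 3·1/(1 - 2u) is 24.
Lower-order terms cancel with the polynomial part, so the numerator is (95/4)·u^3 + o(u^3), and the limit is (95/4)/(3) = 95/12.

95/12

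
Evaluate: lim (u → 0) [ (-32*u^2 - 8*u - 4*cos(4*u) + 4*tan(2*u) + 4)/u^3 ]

32/3

Substitution gives 0/0 (the numerator vanishes to order 3).
Expand each term to order u^3: the coefficient of u^3 in -4·cos(4u) is 0 and in 4·tan(2u) is 32/3.
Lower-order terms cancel with the polynomial part, so the numerator is (32/3)·u^3 + o(u^3), and the limit is (32/3)/(1) = 32/3.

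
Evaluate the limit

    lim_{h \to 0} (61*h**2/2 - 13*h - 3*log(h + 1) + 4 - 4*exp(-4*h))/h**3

Substitution gives 0/0 (the numerator vanishes to order 3).
Expand each term to order h^3: the coefficient of h^3 in -3·ln(1 + h) is -1 and in -4·e^(-4h) is 128/3.
Lower-order terms cancel with the polynomial part, so the numerator is (125/3)·h^3 + o(h^3), and the limit is (125/3)/(1) = 125/3.

125/3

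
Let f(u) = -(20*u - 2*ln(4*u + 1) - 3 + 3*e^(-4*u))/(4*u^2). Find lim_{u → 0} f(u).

-10

Substitution gives 0/0; apply L'Hôpital's rule 2 times.
After differentiating numerator and denominator 2 times the quotient is (48*e^(-4*u) + 32/(4*u + 1)^2)/(-8); at u = 0 this is -10.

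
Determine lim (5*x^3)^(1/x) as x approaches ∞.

1

Base → ∞ and exponent → 0: an ∞^0 form.
Take logs: (1/x)·ln(5·x^3) = (ln 5 + 3·ln x)/x → 0.
So the limit is e^0 = 1.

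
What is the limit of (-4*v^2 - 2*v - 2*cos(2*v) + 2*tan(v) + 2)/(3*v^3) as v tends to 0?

2/9

Substitution gives 0/0; apply L'Hôpital's rule 3 times.
After differentiating numerator and denominator 3 times the quotient is (-16*sin(2*v) + 12*tan(v)^4 + 16*tan(v)^2 + 4)/(18); at v = 0 this is 2/9.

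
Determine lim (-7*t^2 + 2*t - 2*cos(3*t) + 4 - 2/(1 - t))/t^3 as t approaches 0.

Substitution gives 0/0; apply L'Hôpital's rule 3 times.
After differentiating numerator and denominator 3 times the quotient is (-54*sin(3*t) - 12/(t - 1)^4)/(6); at t = 0 this is -2.

-2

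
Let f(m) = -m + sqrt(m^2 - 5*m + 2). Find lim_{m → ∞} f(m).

An ∞ − ∞ form. Rationalising with the conjugate, the difference becomes (-5m + 2) / (√(m^2 - 5*m + 2) + m).
For large m the denominator behaves like 2·m, so the quotient tends to -5/2 = -5/2.

-5/2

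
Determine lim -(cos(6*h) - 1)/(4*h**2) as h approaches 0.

9/2

Direct substitution gives 0/0.
Apply L'Hôpital: lim (-6*sin(6*h))/(-8*h), still 0/0.
After 2 applications of L'Hôpital's rule the quotient is (-36*cos(6*h))/(-8); substituting h = 0 gives 9/2.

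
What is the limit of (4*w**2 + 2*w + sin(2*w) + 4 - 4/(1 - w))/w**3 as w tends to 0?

Substitution gives 0/0; apply L'Hôpital's rule 3 times.
After differentiating numerator and denominator 3 times the quotient is (-8*cos(2*w) - 24/(w - 1)^4)/(6); at w = 0 this is -16/3.

-16/3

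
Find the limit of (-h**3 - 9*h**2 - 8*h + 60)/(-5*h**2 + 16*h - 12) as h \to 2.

At h = 2 both the top and bottom vanish — a removable singularity. Factoring out (h - 2) from each leaves (-h^2 - 11*h - 30)/(6 - 5*h), which at h = 2 equals 14.

14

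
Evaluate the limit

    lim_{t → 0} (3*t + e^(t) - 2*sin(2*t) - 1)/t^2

1/2

Substitution gives 0/0 (the numerator vanishes to order 2).
Expand each term to order t^2: the coefficient of t^2 in e^(t) is 1/2 and in -2·sin(2t) is 0.
Lower-order terms cancel with the polynomial part, so the numerator is (1/2)·t^2 + o(t^2), and the limit is (1/2)/(1) = 1/2.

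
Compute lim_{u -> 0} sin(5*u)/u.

5

Substitution gives 0/0.
Write it as (5)·sin(5u)/(5u); since sin(θ)/θ → 1, the limit is 5.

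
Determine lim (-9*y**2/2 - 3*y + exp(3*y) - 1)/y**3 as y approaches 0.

9/2

Direct substitution gives 0/0.
Apply L'Hôpital: lim (-9*y + 3*e^(3*y) - 3)/(3*y^2), still 0/0.
Apply L'Hôpital: lim (9*e^(3*y) - 9)/(6*y), still 0/0.
After 3 applications of L'Hôpital's rule the quotient is (27*e^(3*y))/(6); substituting y = 0 gives 9/2.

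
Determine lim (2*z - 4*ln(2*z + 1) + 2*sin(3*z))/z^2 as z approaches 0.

8

Substitution gives 0/0 (the numerator vanishes to order 2).
Expand each term to order z^2: the coefficient of z^2 in -4·ln(1 + 2z) is 8 and in 2·sin(3z) is 0.
Lower-order terms cancel with the polynomial part, so the numerator is (8)·z^2 + o(z^2), and the limit is (8)/(1) = 8.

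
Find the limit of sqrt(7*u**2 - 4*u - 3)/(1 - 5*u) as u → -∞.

√(7)/5

For large |u|, √(7*u^2 - 4*u - 3) ≈ √7·|u| and the denominator ≈ -5u.
Since u → −∞, |u| = −u, giving −√7/(-5) = √(7)/5.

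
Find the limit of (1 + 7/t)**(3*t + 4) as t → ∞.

e^(21)

Let L be the limit and take ln: ln L = lim (3t + 4)·ln(1 + 7/t) = lim (3t + 4)·(7/t + O(1/t²)) = 21.
Hence L = e^(21).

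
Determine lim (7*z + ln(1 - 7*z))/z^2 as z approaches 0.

-49/2

Direct substitution gives 0/0.
Apply L'Hôpital: lim (7 - 7/(1 - 7*z))/(2*z), still 0/0.
After 2 applications of L'Hôpital's rule the quotient is (-49/(1 - 7*z)^2)/(2); substituting z = 0 gives -49/2.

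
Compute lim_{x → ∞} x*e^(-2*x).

0

Write as x^1/e^{2x}, an ∞/∞ form.
Exponential growth dominates any polynomial, so repeated L'Hôpital (or the standard result) gives 0.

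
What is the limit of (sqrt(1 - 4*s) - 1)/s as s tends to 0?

-2

Substitution gives 0/0. Multiply numerator and denominator by the conjugate √(1 - 4s) + √1.
The numerator becomes (1 - 4s) − 1 = -4s, so the expression simplifies to -4/(√(1 - 4s) + √1).
Letting s → 0 gives -4/(2√1) = -2.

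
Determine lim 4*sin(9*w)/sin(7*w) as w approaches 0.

36/7

Substitution gives 0/0.
Divide numerator and denominator by w: sin(9w)/w → 9 and sin(7w)/w → 7, so the limit is 4·9/7 = 36/7.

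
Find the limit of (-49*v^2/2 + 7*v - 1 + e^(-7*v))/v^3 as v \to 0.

-343/6

Direct substitution gives 0/0.
Apply L'Hôpital: lim (-49*v + 7 - 7*e^(-7*v))/(3*v^2), still 0/0.
Apply L'Hôpital: lim (-49 + 49*e^(-7*v))/(6*v), still 0/0.
After 3 applications of L'Hôpital's rule the quotient is (-343*e^(-7*v))/(6); substituting v = 0 gives -343/6.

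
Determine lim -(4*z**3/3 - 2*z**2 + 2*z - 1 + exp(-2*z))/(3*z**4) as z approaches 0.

Direct substitution gives 0/0.
Apply L'Hôpital: lim (4*z^2 - 4*z + 2 - 2*e^(-2*z))/(-12*z^3), still 0/0.
Apply L'Hôpital: lim (8*z - 4 + 4*e^(-2*z))/(-36*z^2), still 0/0.
Apply L'Hôpital: lim (8 - 8*e^(-2*z))/(-72*z), still 0/0.
After 4 applications of L'Hôpital's rule the quotient is (16*e^(-2*z))/(-72); substituting z = 0 gives -2/9.

-2/9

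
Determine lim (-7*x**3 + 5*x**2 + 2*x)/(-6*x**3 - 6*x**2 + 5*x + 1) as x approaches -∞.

Numerator and denominator both have degree 3.
Dividing every term by x^3, all lower-order terms vanish and the limit is the ratio of leading coefficients, -7/(-6) = 7/6.

7/6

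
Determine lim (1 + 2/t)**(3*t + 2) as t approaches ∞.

e^(6)

The base → 1 and the exponent → ∞: a 1^∞ form.
Take logarithms: (3t + 2)·ln(1 + 2/t). Since ln(1+u) ~ u for small u, this behaves like (3t)·(2/t) → 6.
So the limit is e^(6).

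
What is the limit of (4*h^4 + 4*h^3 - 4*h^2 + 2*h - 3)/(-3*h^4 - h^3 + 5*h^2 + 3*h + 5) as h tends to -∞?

Numerator and denominator both have degree 4.
Dividing every term by h^4, all lower-order terms vanish and the limit is the ratio of leading coefficients, 4/(-3) = -4/3.

-4/3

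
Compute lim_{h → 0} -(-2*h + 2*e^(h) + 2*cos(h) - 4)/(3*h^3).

-1/9

Substitution gives 0/0; apply L'Hôpital's rule 3 times.
After differentiating numerator and denominator 3 times the quotient is (2*e^(h) + 2*sin(h))/(-18); at h = 0 this is -1/9.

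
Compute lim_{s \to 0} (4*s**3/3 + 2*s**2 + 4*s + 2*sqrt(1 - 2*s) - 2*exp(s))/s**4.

-4/3

Substitution gives 0/0 (the numerator vanishes to order 4).
Expand each term to order s^4: the coefficient of s^4 in -2·e^(s) is -1/12 and in 2·√(1 - 2s) is -5/4.
Lower-order terms cancel with the polynomial part, so the numerator is (-4/3)·s^4 + o(s^4), and the limit is (-4/3)/(1) = -4/3.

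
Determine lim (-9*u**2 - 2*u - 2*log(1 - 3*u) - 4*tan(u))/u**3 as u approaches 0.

Substitution gives 0/0; apply L'Hôpital's rule 3 times.
After differentiating numerator and denominator 3 times the quotient is (16/cos(u)^2 - 24/cos(u)^4 - 108/(3*u - 1)^3)/(6); at u = 0 this is 50/3.

50/3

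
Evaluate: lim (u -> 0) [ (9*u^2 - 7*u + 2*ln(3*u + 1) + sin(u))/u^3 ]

107/6

Substitution gives 0/0; apply L'Hôpital's rule 3 times.
After differentiating numerator and denominator 3 times the quotient is (-cos(u) + 108/(3*u + 1)^3)/(6); at u = 0 this is 107/6.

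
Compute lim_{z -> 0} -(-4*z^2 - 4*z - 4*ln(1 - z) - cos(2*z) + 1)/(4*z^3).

-1/3

Substitution gives 0/0; apply L'Hôpital's rule 3 times.
After differentiating numerator and denominator 3 times the quotient is (-8*sin(2*z) - 8/(z - 1)^3)/(-24); at z = 0 this is -1/3.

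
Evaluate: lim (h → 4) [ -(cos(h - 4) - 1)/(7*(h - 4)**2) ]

1/14

Direct substitution gives 0/0.
Apply L'Hôpital: lim (-sin(h - 4))/(56 - 14*h), still 0/0.
After 2 applications of L'Hôpital's rule the quotient is (-cos(h - 4))/(-14); substituting h = 4 gives 1/14.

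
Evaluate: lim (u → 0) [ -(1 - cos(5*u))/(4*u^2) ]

-25/8

Substitution gives 0/0.
Use (1 − cos θ)/θ² → 1/2 with θ = 5u: the limit is 5²/(2·(-4)) = -25/8.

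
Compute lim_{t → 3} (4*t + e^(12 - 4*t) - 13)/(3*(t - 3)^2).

Direct substitution gives 0/0.
Apply L'Hôpital: lim (4 - 4*e^(12 - 4*t))/(6*t - 18), still 0/0.
After 2 applications of L'Hôpital's rule the quotient is (16*e^(12 - 4*t))/(6); substituting t = 3 gives 8/3.

8/3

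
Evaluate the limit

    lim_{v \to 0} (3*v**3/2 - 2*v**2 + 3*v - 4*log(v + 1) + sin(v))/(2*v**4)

1/2

Substitution gives 0/0 (the numerator vanishes to order 4).
Expand each term to order v^4: the coefficient of v^4 in sin(v) is 0 and in -4·ln(1 + v) is 1.
Lower-order terms cancel with the polynomial part, so the numerator is (1)·v^4 + o(v^4), and the limit is (1)/(2) = 1/2.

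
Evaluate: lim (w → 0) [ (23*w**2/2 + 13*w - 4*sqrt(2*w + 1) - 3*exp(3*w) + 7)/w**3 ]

Substitution gives 0/0 (the numerator vanishes to order 3).
Expand each term to order w^3: the coefficient of w^3 in -4·√(1 + 2w) is -2 and in -3·e^(3w) is -27/2.
Lower-order terms cancel with the polynomial part, so the numerator is (-31/2)·w^3 + o(w^3), and the limit is (-31/2)/(1) = -31/2.

-31/2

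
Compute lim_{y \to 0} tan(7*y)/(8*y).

7/8

Substitution gives 0/0.
Since tan(u)/u → 1 as u → 0, tan(7y)/(7y) → 1 and the limit is 7/8.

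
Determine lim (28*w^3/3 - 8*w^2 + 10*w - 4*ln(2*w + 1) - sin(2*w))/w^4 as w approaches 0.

16

Substitution gives 0/0; apply L'Hôpital's rule 4 times.
After differentiating numerator and denominator 4 times the quotient is (-16*sin(2*w) + 384/(2*w + 1)^4)/(24); at w = 0 this is 16.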